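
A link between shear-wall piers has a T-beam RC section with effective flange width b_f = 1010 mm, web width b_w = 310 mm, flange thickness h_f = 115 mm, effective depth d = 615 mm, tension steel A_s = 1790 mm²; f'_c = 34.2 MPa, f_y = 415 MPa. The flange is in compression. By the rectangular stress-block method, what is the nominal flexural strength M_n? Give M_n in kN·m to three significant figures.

Tension: T = A_s f_y = 1790 × 415 = 742850 N.
Try a within the flange: a = T/(0.85 f'_c b_f) = 742850/(0.85 × 34.2 × 1010) = 25.30 mm.
Since a = 25.30 ≤ h_f = 115 mm, the stress block lies entirely in the flange; analyse as a rectangular beam of width b_f.
M_n = T(d − a/2) = 742850 × (615 − 12.65) = 447.46 × 10⁶ N·mm.
M_n = 447.46 kN·m.

M_n ≈ 447 kN·m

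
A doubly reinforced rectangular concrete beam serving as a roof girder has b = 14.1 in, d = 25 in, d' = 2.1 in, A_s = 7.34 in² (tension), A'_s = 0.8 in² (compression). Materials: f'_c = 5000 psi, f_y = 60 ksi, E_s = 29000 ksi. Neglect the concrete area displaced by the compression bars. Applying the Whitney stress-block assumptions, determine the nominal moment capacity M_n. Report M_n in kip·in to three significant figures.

M_n ≈ 9620 kip·in

Assume both steels yield.
a = (A_s − A'_s) f_y/(0.85 f'_c b) = (7.34 − 0.8) × 60/(0.85 × 5 × 14.1) = 6.548 in.
c = a/β₁ = 6.548/0.8 = 8.185 in; ε'_s = 0.003(c − d')/c = 0.0022 ≥ ε_y = 0.0021, so the compression steel yields.
M_n = (A_s − A'_s) f_y (d − a/2) + A'_s f_y (d − d') = 392.4 × (25 − 3.274) + 48 × (25 − 2.1) = 8525.3 + 1099.2 = 9624.5 kip·in.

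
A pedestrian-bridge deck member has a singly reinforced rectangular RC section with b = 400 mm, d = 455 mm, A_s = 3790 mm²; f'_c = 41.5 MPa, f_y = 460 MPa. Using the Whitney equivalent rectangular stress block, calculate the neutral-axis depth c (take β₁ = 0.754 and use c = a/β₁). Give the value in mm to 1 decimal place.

c ≈ 163.9 mm

T = A_s f_y = 3790 × 460 = 1743400 N = 1743.4 kN.
Setting C = 0.85 f'_c a b equal to T: a = 1743400/(0.85 × 41.5 × 400) = 123.558 mm.
With β₁ = 0.754, c = a/β₁ = 123.558/0.754 = 163.9 mm.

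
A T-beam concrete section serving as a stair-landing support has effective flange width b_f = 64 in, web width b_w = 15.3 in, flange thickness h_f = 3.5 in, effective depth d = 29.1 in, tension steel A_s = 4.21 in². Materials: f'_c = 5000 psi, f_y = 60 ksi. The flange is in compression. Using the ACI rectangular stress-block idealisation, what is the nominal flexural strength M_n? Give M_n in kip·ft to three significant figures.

M_n ≈ 603 kip·ft

Tension: T = A_s f_y = 4.21 × 60 = 252.6 kips.
Try a within the flange: a = T/(0.85 f'_c b_f) = 252.6/(0.85 × 5 × 64) = 0.929 in.
Since a = 0.929 ≤ h_f = 3.5 in, the stress block lies entirely in the flange; analyse as a rectangular beam of width b_f.
M_n = T(d − a/2) = 252.6 × (29.1 − 0.4645) = 7233.3 kip·in.
M_n = 7233.3/12 = 602.78 kip·ft.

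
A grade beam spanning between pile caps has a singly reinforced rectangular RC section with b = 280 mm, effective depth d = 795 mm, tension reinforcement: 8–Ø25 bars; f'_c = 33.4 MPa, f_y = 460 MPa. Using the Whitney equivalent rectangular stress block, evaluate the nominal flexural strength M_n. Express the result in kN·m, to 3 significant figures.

A_s = 8 × 491 = 3928 mm².
T = A_s f_y = 3928 × 460 = 1806880 N = 1806.88 kN.
From C = T: a = T/(0.85 f'_c b) = 1806880/(0.85 × 33.4 × 280) = 227.30 mm.
M_n = T(d − a/2) = 1806.88 kN × (795 − 113.65) mm = 1231.12 kN·m.

M_n ≈ 1230 kN·m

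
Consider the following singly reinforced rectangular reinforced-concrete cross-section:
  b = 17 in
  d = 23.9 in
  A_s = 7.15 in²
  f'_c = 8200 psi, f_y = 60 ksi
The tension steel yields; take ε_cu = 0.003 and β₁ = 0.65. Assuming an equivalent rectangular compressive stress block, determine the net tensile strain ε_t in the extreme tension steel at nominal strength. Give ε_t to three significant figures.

a = A_s f_y/(0.85 f'_c b) = 3.621 in.
β₁ = 0.65, so c = a/β₁ = 3.621/0.65 = 5.571 in.
From the linear strain diagram with ε_cu = 0.003: ε_t = 0.003 (d − c)/c = 0.003 × (23.9 − 5.571)/5.571 = 0.00987.
Since ε_t ≥ 0.005, the section is tension-controlled.

ε_t ≈ 0.00987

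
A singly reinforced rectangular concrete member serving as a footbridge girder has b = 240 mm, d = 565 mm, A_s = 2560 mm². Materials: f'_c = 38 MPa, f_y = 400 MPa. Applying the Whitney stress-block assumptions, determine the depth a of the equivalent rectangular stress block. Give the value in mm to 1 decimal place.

a ≈ 132.1 mm

T = A_s f_y = 2560 × 400 = 1024000 N = 1024 kN.
Setting C = 0.85 f'_c a b equal to T: a = 1024000/(0.85 × 38 × 240) = 132.1 mm.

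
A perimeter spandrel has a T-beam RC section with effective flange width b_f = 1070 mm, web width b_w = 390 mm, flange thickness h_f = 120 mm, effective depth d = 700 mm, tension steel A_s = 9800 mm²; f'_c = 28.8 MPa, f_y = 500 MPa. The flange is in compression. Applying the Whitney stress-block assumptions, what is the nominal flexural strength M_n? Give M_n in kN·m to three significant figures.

Tension: T = A_s f_y = 9800 × 500 = 4900000 N.
Try a within the flange: a = T/(0.85 f'_c b_f) = 4900000/(0.85 × 28.8 × 1070) = 187.07 mm.
a = 187.07 > h_f = 120 mm: the block extends into the web. Split into flange-overhang and web parts.
C_f = 0.85 f'_c (b_f − b_w) h_f = 0.85 × 28.8 × (1070 − 390) × 120 = 1997568 N.
Remaining web compression depth: a_w = (T − C_f)/(0.85 f'_c b_w) = (4900000 − 1997568)/(0.85 × 28.8 × 390) = 304.01 mm.
M_n = C_f(d − h_f/2) + (T − C_f)(d − a_w/2) = 1997568 × (700 − 60) + 2902432 × (700 − 152.005) = 1278.44 + 1590.52 = 2868.96 × 10⁶ N·mm.
M_n = 2868.96 kN·m.

M_n ≈ 2870 kN·m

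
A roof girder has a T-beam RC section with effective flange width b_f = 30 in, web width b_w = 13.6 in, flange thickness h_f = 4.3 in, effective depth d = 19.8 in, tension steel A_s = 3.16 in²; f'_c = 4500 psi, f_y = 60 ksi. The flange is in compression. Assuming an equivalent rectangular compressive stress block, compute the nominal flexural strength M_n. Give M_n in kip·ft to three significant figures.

Tension: T = A_s f_y = 3.16 × 60 = 189.6 kips.
Try a within the flange: a = T/(0.85 f'_c b_f) = 189.6/(0.85 × 4.5 × 30) = 1.652 in.
Since a = 1.652 ≤ h_f = 4.3 in, the stress block lies entirely in the flange; analyse as a rectangular beam of width b_f.
M_n = T(d − a/2) = 189.6 × (19.8 − 0.826) = 3597.5 kip·in.
M_n = 3597.5/12 = 299.79 kip·ft.

M_n ≈ 300 kip·ft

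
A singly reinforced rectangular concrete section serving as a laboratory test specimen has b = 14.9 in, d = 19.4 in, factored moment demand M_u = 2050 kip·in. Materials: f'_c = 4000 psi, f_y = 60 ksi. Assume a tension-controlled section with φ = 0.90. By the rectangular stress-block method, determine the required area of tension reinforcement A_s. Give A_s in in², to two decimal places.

A_s ≈ 2.09 in²

M_n = M_u/φ = 2050/0.90 = 2277.78 kip·in.
From M_n = 0.85 f'_c a b (d − a/2):
a = d − √(d² − 2M_n/(0.85 f'_c b)) = 19.4 − √(19.4² − 2 × 2277.78/(0.85 × 4 × 14.9)) = 2.476 in.
A_s = 0.85 f'_c a b / f_y = 0.85 × 4 × 2.476 × 14.9 / 60 = 2.091 in².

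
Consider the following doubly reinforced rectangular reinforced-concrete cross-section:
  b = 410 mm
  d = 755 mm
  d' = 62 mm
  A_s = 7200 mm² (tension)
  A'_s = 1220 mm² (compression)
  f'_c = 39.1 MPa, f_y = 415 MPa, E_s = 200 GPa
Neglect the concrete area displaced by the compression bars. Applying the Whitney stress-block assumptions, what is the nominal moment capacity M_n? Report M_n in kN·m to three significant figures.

M_n ≈ 2000 kN·m

Assume both tension and compression steel yield.
Net tension couple steel: A_s − A'_s = 5980 mm².
a = (A_s − A'_s) f_y / (0.85 f'_c b) = 2481700/(0.85 × 39.1 × 410) = 182.13 mm.
c = a/β₁ = 182.13/0.771 = 236.23 mm; ε'_s = 0.003(c − d')/c = 0.0022 ≥ f_y/E_s = 0.0021, so compression steel does yield.
M_n = (A_s − A'_s) f_y (d − a/2) + A'_s f_y (d − d') = [2481700 × (755 − 91.065) + 506300 × (755 − 62)] × 10⁻⁶ = 1647.69 + 350.87 = 1998.56 kN·m.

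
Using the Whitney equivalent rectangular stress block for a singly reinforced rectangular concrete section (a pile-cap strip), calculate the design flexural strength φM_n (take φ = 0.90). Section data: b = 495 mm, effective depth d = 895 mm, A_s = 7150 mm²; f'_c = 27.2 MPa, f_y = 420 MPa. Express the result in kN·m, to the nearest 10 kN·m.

T = A_s f_y = 7150 × 420 = 3003000 N = 3003 kN.
From C = T: a = T/(0.85 f'_c b) = 3003000/(0.85 × 27.2 × 495) = 262.40 mm.
M_n = T(d − a/2) = 3003 kN × (895 − 131.2) mm = 2293.69 kN·m.
φM_n = 0.90 × 2293.69 = 2064.32 kN·m.

φM_n ≈ 2060 kN·m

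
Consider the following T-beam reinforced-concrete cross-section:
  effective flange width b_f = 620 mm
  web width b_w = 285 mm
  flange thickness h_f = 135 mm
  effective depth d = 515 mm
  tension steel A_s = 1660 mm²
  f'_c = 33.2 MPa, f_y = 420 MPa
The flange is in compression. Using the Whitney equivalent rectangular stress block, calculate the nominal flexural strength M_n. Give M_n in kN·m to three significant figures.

M_n ≈ 345 kN·m

Tension: T = A_s f_y = 1660 × 420 = 697200 N.
Try a within the flange: a = T/(0.85 f'_c b_f) = 697200/(0.85 × 33.2 × 620) = 39.85 mm.
Since a = 39.85 ≤ h_f = 135 mm, the stress block lies entirely in the flange; analyse as a rectangular beam of width b_f.
M_n = T(d − a/2) = 697200 × (515 − 19.925) = 345.17 × 10⁶ N·mm.
M_n = 345.17 kN·m.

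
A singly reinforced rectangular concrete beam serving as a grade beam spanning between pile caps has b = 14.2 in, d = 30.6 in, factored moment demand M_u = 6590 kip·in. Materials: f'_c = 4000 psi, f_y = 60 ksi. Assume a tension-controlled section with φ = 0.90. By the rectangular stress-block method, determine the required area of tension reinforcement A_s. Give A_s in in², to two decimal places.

M_n = M_u/φ = 6590/0.90 = 7322.22 kip·in.
From M_n = 0.85 f'_c a b (d − a/2):
a = d − √(d² − 2M_n/(0.85 f'_c b)) = 30.6 − √(30.6² − 2 × 7322.22/(0.85 × 4 × 14.2)) = 5.440 in.
A_s = 0.85 f'_c a b / f_y = 0.85 × 4 × 5.440 × 14.2 / 60 = 4.377 in².

A_s ≈ 4.38 in²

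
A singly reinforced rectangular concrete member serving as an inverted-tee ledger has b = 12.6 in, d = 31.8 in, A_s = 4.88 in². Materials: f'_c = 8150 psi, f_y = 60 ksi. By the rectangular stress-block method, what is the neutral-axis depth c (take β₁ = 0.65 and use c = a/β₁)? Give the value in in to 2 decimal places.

T = A_s f_y = 4.88 × 60 = 292.8 kips.
a = T/(0.85 f'_c b) = 292.8/(0.85 × 8.15 × 12.6) = 3.3545 in.
With β₁ = 0.65, c = a/β₁ = 3.3545/0.65 = 5.16 in.

c ≈ 5.16 in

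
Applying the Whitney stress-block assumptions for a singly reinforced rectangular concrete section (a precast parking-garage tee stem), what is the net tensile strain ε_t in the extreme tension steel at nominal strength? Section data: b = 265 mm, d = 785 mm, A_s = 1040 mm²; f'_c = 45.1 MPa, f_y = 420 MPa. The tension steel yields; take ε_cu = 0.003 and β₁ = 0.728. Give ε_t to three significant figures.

ε_t ≈ 0.0369

a = A_s f_y/(0.85 f'_c b) = 43.00 mm.
β₁ = 0.728, so c = a/β₁ = 43.00/0.728 = 59.07 mm.
From the linear strain diagram with ε_cu = 0.003: ε_t = 0.003 (d − c)/c = 0.003 × (785 − 59.07)/59.07 = 0.0369.
Since ε_t ≥ 0.005, the section is tension-controlled.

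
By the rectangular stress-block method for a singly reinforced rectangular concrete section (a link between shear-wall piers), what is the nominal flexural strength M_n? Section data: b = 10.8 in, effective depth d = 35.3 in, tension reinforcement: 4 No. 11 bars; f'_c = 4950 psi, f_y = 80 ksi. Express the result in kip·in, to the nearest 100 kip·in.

M_n ≈ 14900 kip·in

A_s = 4 × 1.56 = 6.24 in².
T = A_s f_y = 6.24 × 80 = 499.2 kips.
a = T/(0.85 f'_c b) = 499.2/(0.85 × 4.95 × 10.8) = 10.986 in.
M_n = T(d − a/2) = 499.2 × (35.3 − 5.493) = 14879.7 kip·in.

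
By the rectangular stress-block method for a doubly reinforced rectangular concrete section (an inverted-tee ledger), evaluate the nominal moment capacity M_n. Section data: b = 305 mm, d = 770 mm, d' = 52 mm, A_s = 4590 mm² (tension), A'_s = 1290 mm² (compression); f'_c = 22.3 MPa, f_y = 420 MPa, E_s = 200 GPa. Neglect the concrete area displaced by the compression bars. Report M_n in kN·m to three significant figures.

M_n ≈ 1290 kN·m

Assume both tension and compression steel yield.
Net tension couple steel: A_s − A'_s = 3300 mm².
a = (A_s − A'_s) f_y / (0.85 f'_c b) = 1386000/(0.85 × 22.3 × 305) = 239.74 mm.
c = a/β₁ = 239.74/0.85 = 282.05 mm; ε'_s = 0.003(c − d')/c = 0.0024 ≥ f_y/E_s = 0.0021, so compression steel does yield.
M_n = (A_s − A'_s) f_y (d − a/2) + A'_s f_y (d − d') = [1386000 × (770 − 119.87) + 541800 × (770 − 52)] × 10⁻⁶ = 901.08 + 389.01 = 1290.09 kN·m.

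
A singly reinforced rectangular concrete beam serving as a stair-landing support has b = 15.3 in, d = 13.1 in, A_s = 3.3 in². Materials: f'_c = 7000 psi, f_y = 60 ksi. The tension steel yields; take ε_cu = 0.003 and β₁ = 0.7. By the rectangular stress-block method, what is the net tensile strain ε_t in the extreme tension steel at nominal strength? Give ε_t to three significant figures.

ε_t ≈ 0.00965

a = A_s f_y/(0.85 f'_c b) = 2.175 in.
β₁ = 0.7, so c = a/β₁ = 2.175/0.7 = 3.107 in.
From the linear strain diagram with ε_cu = 0.003: ε_t = 0.003 (d − c)/c = 0.003 × (13.1 − 3.107)/3.107 = 0.00965.
Since ε_t ≥ 0.005, the section is tension-controlled.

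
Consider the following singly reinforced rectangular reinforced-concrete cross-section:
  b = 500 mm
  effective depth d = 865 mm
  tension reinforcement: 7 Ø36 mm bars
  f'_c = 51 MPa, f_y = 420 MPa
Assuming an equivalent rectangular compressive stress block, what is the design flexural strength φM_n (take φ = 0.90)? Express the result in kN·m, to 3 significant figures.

A_s = 7 × 1018 = 7126 mm².
T = A_s f_y = 7126 × 420 = 2992920 N = 2992.92 kN.
From C = T: a = T/(0.85 f'_c b) = 2992920/(0.85 × 51 × 500) = 138.08 mm.
M_n = T(d − a/2) = 2992.92 kN × (865 − 69.04) mm = 2382.24 kN·m.
φM_n = 0.90 × 2382.24 = 2144.02 kN·m.

φM_n ≈ 2140 kN·m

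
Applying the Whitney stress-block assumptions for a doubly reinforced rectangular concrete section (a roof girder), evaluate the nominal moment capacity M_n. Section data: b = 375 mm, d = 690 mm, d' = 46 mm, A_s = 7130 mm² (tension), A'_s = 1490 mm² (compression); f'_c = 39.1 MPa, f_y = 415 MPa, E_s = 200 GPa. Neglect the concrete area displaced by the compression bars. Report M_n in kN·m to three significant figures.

M_n ≈ 1790 kN·m

Assume both tension and compression steel yield.
Net tension couple steel: A_s − A'_s = 5640 mm².
a = (A_s − A'_s) f_y / (0.85 f'_c b) = 2340600/(0.85 × 39.1 × 375) = 187.80 mm.
c = a/β₁ = 187.80/0.771 = 243.58 mm; ε'_s = 0.003(c − d')/c = 0.0024 ≥ f_y/E_s = 0.0021, so compression steel does yield.
M_n = (A_s − A'_s) f_y (d − a/2) + A'_s f_y (d − d') = [2340600 × (690 − 93.9) + 618350 × (690 − 46)] × 10⁻⁶ = 1395.23 + 398.22 = 1793.45 kN·m.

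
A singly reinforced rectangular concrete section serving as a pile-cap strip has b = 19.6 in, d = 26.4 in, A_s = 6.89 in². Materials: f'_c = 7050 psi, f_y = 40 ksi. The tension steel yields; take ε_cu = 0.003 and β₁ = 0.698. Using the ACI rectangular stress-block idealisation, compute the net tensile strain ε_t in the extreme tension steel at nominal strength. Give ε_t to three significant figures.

a = A_s f_y/(0.85 f'_c b) = 2.346 in.
β₁ = 0.698, so c = a/β₁ = 2.346/0.698 = 3.361 in.
From the linear strain diagram with ε_cu = 0.003: ε_t = 0.003 (d − c)/c = 0.003 × (26.4 − 3.361)/3.361 = 0.0206.
Since ε_t ≥ 0.005, the section is tension-controlled.

ε_t ≈ 0.0206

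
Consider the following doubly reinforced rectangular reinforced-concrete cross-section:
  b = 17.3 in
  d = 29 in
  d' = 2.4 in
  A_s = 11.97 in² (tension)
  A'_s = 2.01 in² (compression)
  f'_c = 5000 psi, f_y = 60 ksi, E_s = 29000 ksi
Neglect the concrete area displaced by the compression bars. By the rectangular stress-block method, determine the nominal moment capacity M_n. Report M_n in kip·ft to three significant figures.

M_n ≈ 1510 kip·ft

Assume both steels yield.
a = (A_s − A'_s) f_y/(0.85 f'_c b) = (11.97 − 2.01) × 60/(0.85 × 5 × 17.3) = 8.128 in.
c = a/β₁ = 8.128/0.8 = 10.160 in; ε'_s = 0.003(c − d')/c = 0.0023 ≥ ε_y = 0.0021, so the compression steel yields.
M_n = (A_s − A'_s) f_y (d − a/2) + A'_s f_y (d − d') = 597.6 × (29 − 4.064) + 120.6 × (29 − 2.4) = 14901.8 + 3208.0 = 18109.8 kip·in = 18109.8/12 = 1509.15 kip·ft.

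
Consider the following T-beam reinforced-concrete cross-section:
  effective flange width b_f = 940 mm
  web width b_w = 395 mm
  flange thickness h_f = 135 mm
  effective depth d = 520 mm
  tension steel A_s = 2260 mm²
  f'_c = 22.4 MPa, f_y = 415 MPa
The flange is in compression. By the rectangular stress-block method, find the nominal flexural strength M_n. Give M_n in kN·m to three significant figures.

Tension: T = A_s f_y = 2260 × 415 = 937900 N.
Try a within the flange: a = T/(0.85 f'_c b_f) = 937900/(0.85 × 22.4 × 940) = 52.40 mm.
Since a = 52.40 ≤ h_f = 135 mm, the stress block lies entirely in the flange; analyse as a rectangular beam of width b_f.
M_n = T(d − a/2) = 937900 × (520 − 26.2) = 463.14 × 10⁶ N·mm.
M_n = 463.14 kN·m.

M_n ≈ 463 kN·m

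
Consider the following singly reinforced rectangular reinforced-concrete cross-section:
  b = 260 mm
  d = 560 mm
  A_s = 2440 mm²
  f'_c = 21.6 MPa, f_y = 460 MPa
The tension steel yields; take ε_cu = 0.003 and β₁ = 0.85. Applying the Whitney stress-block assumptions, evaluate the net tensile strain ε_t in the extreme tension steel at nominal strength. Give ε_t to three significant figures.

a = A_s f_y/(0.85 f'_c b) = 235.13 mm.
β₁ = 0.85, so c = a/β₁ = 235.13/0.85 = 276.62 mm.
From the linear strain diagram with ε_cu = 0.003: ε_t = 0.003 (d − c)/c = 0.003 × (560 − 276.62)/276.62 = 0.00307.
ε_t < 0.004 — the section is over-reinforced for flexure under ACI limits.

ε_t ≈ 0.00307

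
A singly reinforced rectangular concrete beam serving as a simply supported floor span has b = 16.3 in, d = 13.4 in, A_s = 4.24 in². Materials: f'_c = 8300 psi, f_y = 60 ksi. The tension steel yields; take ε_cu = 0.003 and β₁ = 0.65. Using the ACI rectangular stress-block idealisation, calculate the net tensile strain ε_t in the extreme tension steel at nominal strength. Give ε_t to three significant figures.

ε_t ≈ 0.00881

a = A_s f_y/(0.85 f'_c b) = 2.212 in.
β₁ = 0.65, so c = a/β₁ = 2.212/0.65 = 3.403 in.
From the linear strain diagram with ε_cu = 0.003: ε_t = 0.003 (d − c)/c = 0.003 × (13.4 − 3.403)/3.403 = 0.00881.
Since ε_t ≥ 0.005, the section is tension-controlled.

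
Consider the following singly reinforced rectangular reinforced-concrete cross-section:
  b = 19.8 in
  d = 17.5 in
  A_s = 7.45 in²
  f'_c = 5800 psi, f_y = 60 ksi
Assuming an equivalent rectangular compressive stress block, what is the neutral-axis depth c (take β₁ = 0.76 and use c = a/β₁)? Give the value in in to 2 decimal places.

T = A_s f_y = 7.45 × 60 = 447 kips.
a = T/(0.85 f'_c b) = 447/(0.85 × 5.8 × 19.8) = 4.5793 in.
With β₁ = 0.76, c = a/β₁ = 4.5793/0.76 = 6.03 in.

c ≈ 6.03 in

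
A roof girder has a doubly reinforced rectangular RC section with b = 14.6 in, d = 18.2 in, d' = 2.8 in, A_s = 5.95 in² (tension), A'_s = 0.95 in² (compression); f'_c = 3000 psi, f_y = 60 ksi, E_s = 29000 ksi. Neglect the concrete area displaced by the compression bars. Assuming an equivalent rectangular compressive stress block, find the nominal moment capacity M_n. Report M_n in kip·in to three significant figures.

Assume both steels yield.
a = (A_s − A'_s) f_y/(0.85 f'_c b) = (5.95 − 0.95) × 60/(0.85 × 3 × 14.6) = 8.058 in.
c = a/β₁ = 8.058/0.85 = 9.480 in; ε'_s = 0.003(c − d')/c = 0.0021 ≥ ε_y = 0.0021, so the compression steel yields.
M_n = (A_s − A'_s) f_y (d − a/2) + A'_s f_y (d − d') = 300 × (18.2 − 4.029) + 57 × (18.2 − 2.8) = 4251.3 + 877.8 = 5129.1 kip·in.

M_n ≈ 5130 kip·in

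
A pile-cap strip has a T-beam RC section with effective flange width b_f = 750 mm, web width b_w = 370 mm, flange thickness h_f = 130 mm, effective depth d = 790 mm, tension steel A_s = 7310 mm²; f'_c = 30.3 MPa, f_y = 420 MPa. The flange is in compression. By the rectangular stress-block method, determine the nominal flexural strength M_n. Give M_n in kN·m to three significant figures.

M_n ≈ 2170 kN·m

Tension: T = A_s f_y = 7310 × 420 = 3070200 N.
Try a within the flange: a = T/(0.85 f'_c b_f) = 3070200/(0.85 × 30.3 × 750) = 158.94 mm.
a = 158.94 > h_f = 130 mm: the block extends into the web. Split into flange-overhang and web parts.
C_f = 0.85 f'_c (b_f − b_w) h_f = 0.85 × 30.3 × (750 − 370) × 130 = 1272297 N.
Remaining web compression depth: a_w = (T − C_f)/(0.85 f'_c b_w) = (3070200 − 1272297)/(0.85 × 30.3 × 370) = 188.67 mm.
M_n = C_f(d − h_f/2) + (T − C_f)(d − a_w/2) = 1272297 × (790 − 65) + 1797903 × (790 − 94.335) = 922.42 + 1250.74 = 2173.16 × 10⁶ N·mm.
M_n = 2173.16 kN·m.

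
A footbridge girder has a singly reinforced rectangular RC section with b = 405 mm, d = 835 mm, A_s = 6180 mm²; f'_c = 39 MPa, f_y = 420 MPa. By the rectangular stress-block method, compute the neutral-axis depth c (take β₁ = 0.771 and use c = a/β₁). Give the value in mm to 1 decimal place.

T = A_s f_y = 6180 × 420 = 2595600 N = 2595.6 kN.
Setting C = 0.85 f'_c a b equal to T: a = 2595600/(0.85 × 39 × 405) = 193.330 mm.
With β₁ = 0.771, c = a/β₁ = 193.330/0.771 = 250.8 mm.

c ≈ 250.8 mm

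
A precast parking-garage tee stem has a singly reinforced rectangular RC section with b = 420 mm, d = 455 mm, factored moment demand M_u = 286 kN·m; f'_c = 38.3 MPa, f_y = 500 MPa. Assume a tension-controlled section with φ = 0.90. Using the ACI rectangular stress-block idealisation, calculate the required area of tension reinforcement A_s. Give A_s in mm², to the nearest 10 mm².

A_s ≈ 1490 mm²

M_n = M_u/φ = 286/0.90 = 317.778 kN·m.
With M_n = 0.85 f'_c a b (d − a/2), solve the quadratic for a:
a = d − √(d² − 2M_n/(0.85 f'_c b)) = 455 − √(455² − 2 × 317.778×10⁶/(0.85 × 38.3 × 420)) = 54.32 mm.
A_s = 0.85 f'_c a b / f_y = 0.85 × 38.3 × 54.32 × 420 / 500 = 1485.4 mm².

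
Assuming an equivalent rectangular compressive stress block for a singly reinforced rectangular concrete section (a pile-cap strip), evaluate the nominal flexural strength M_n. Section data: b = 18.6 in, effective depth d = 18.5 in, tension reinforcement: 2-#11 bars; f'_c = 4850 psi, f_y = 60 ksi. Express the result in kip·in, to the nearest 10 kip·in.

M_n ≈ 3230 kip·in

A_s = 2 × 1.56 = 3.12 in².
T = A_s f_y = 3.12 × 60 = 187.2 kips.
a = T/(0.85 f'_c b) = 187.2/(0.85 × 4.85 × 18.6) = 2.441 in.
M_n = T(d − a/2) = 187.2 × (18.5 − 1.2205) = 3234.7 kip·in.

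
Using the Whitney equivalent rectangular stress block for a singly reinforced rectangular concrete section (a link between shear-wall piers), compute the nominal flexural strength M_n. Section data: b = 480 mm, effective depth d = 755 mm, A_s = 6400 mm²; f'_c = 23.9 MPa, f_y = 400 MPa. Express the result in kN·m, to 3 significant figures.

M_n ≈ 1600 kN·m

T = A_s f_y = 6400 × 400 = 2560000 N = 2560 kN.
From C = T: a = T/(0.85 f'_c b) = 2560000/(0.85 × 23.9 × 480) = 262.53 mm.
M_n = T(d − a/2) = 2560 kN × (755 − 131.265) mm = 1596.76 kN·m.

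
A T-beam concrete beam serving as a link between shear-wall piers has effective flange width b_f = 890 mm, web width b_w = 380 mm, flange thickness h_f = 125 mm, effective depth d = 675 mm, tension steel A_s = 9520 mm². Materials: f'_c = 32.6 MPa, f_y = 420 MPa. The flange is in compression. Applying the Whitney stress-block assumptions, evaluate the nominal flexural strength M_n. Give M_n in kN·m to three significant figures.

Tension: T = A_s f_y = 9520 × 420 = 3998400 N.
Try a within the flange: a = T/(0.85 f'_c b_f) = 3998400/(0.85 × 32.6 × 890) = 162.13 mm.
a = 162.13 > h_f = 125 mm: the block extends into the web. Split into flange-overhang and web parts.
C_f = 0.85 f'_c (b_f − b_w) h_f = 0.85 × 32.6 × (890 − 380) × 125 = 1766513 N.
Remaining web compression depth: a_w = (T − C_f)/(0.85 f'_c b_w) = (3998400 − 1766513)/(0.85 × 32.6 × 380) = 211.96 mm.
M_n = C_f(d − h_f/2) + (T − C_f)(d − a_w/2) = 1766513 × (675 − 62.5) + 2231887 × (675 − 105.98) = 1081.99 + 1269.99 = 2351.98 × 10⁶ N·mm.
M_n = 2351.98 kN·m.

M_n ≈ 2350 kN·m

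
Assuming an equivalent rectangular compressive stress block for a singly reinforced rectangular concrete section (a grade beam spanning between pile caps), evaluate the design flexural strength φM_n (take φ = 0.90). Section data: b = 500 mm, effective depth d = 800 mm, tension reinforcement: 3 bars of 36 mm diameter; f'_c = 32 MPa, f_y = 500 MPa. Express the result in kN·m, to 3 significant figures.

φM_n ≈ 1020 kN·m

A_s = 3 × 1018 = 3054 mm².
T = A_s f_y = 3054 × 500 = 1527000 N = 1527 kN.
From C = T: a = T/(0.85 f'_c b) = 1527000/(0.85 × 32 × 500) = 112.28 mm.
M_n = T(d − a/2) = 1527 kN × (800 − 56.14) mm = 1135.87 kN·m.
φM_n = 0.90 × 1135.87 = 1022.28 kN·m.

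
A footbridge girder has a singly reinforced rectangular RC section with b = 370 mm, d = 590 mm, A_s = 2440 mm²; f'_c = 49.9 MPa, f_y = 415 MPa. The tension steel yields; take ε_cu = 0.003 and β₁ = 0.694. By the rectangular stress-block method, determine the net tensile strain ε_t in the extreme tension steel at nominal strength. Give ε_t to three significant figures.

ε_t ≈ 0.0160

a = A_s f_y/(0.85 f'_c b) = 64.52 mm.
β₁ = 0.694, so c = a/β₁ = 64.52/0.694 = 92.97 mm.
From the linear strain diagram with ε_cu = 0.003: ε_t = 0.003 (d − c)/c = 0.003 × (590 − 92.97)/92.97 = 0.0160.
Since ε_t ≥ 0.005, the section is tension-controlled.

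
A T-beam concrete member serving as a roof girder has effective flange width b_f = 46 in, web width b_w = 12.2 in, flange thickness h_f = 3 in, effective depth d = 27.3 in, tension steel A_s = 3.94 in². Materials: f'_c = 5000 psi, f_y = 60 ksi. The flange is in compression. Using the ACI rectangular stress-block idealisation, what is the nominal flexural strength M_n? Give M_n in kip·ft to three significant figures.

Tension: T = A_s f_y = 3.94 × 60 = 236.4 kips.
Try a within the flange: a = T/(0.85 f'_c b_f) = 236.4/(0.85 × 5 × 46) = 1.209 in.
Since a = 1.209 ≤ h_f = 3 in, the stress block lies entirely in the flange; analyse as a rectangular beam of width b_f.
M_n = T(d − a/2) = 236.4 × (27.3 − 0.6045) = 6310.8 kip·in.
M_n = 6310.8/12 = 525.90 kip·ft.

M_n ≈ 526 kip·ft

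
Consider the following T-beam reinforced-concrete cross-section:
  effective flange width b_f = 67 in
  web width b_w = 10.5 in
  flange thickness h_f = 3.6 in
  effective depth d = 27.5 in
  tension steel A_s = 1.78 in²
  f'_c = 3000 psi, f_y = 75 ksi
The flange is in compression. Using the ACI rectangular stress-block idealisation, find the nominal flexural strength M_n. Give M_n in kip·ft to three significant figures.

Tension: T = A_s f_y = 1.78 × 75 = 133.5 kips.
Try a within the flange: a = T/(0.85 f'_c b_f) = 133.5/(0.85 × 3 × 67) = 0.781 in.
Since a = 0.781 ≤ h_f = 3.6 in, the stress block lies entirely in the flange; analyse as a rectangular beam of width b_f.
M_n = T(d − a/2) = 133.5 × (27.5 − 0.3905) = 3619.1 kip·in.
M_n = 3619.1/12 = 301.59 kip·ft.

M_n ≈ 302 kip·ft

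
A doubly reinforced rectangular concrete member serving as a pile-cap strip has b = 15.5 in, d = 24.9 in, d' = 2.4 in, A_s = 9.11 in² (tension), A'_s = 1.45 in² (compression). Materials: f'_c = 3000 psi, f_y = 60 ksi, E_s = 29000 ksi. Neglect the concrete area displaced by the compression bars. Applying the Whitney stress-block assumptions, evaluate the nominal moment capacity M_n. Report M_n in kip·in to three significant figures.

Assume both steels yield.
a = (A_s − A'_s) f_y/(0.85 f'_c b) = (9.11 − 1.45) × 60/(0.85 × 3 × 15.5) = 11.628 in.
c = a/β₁ = 11.628/0.85 = 13.680 in; ε'_s = 0.003(c − d')/c = 0.0025 ≥ ε_y = 0.0021, so the compression steel yields.
M_n = (A_s − A'_s) f_y (d − a/2) + A'_s f_y (d − d') = 459.6 × (24.9 − 5.814) + 87 × (24.9 − 2.4) = 8771.9 + 1957.5 = 10729.4 kip·in.

M_n ≈ 10700 kip·in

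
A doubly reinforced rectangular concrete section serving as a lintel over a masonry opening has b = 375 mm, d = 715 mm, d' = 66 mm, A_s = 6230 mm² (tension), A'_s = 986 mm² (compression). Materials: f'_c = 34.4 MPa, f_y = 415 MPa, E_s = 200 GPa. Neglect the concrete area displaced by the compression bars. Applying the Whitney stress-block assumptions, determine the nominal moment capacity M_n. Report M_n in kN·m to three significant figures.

Assume both tension and compression steel yield.
Net tension couple steel: A_s − A'_s = 5244 mm².
a = (A_s − A'_s) f_y / (0.85 f'_c b) = 2176260/(0.85 × 34.4 × 375) = 198.47 mm.
c = a/β₁ = 198.47/0.804 = 246.85 mm; ε'_s = 0.003(c − d')/c = 0.0022 ≥ f_y/E_s = 0.0021, so compression steel does yield.
M_n = (A_s − A'_s) f_y (d − a/2) + A'_s f_y (d − d') = [2176260 × (715 − 99.235) + 409190 × (715 − 66)] × 10⁻⁶ = 1340.06 + 265.56 = 1605.62 kN·m.

M_n ≈ 1610 kN·m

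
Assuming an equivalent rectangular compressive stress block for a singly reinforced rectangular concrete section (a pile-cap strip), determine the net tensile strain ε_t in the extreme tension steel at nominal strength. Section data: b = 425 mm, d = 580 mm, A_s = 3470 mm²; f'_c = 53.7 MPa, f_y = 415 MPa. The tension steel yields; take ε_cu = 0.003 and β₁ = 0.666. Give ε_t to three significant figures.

a = A_s f_y/(0.85 f'_c b) = 74.23 mm.
β₁ = 0.666, so c = a/β₁ = 74.23/0.666 = 111.46 mm.
From the linear strain diagram with ε_cu = 0.003: ε_t = 0.003 (d − c)/c = 0.003 × (580 − 111.46)/111.46 = 0.0126.
Since ε_t ≥ 0.005, the section is tension-controlled.

ε_t ≈ 0.0126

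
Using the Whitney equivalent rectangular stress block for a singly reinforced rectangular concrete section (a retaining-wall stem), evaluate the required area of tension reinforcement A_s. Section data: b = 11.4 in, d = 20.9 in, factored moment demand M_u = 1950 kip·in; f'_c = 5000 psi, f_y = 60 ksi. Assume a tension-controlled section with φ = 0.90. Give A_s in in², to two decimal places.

M_n = M_u/φ = 1950/0.90 = 2166.67 kip·in.
From M_n = 0.85 f'_c a b (d − a/2):
a = d − √(d² − 2M_n/(0.85 f'_c b)) = 20.9 − √(20.9² − 2 × 2166.67/(0.85 × 5 × 11.4)) = 2.262 in.
A_s = 0.85 f'_c a b / f_y = 0.85 × 5 × 2.262 × 11.4 / 60 = 1.827 in².

A_s ≈ 1.83 in²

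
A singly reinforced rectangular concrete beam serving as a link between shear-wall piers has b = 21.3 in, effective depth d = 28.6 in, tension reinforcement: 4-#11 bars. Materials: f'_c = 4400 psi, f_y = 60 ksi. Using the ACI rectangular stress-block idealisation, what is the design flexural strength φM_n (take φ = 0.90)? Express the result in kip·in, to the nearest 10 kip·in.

φM_n ≈ 8850 kip·in

A_s = 4 × 1.56 = 6.24 in².
T = A_s f_y = 6.24 × 60 = 374.4 kips.
a = T/(0.85 f'_c b) = 374.4/(0.85 × 4.4 × 21.3) = 4.700 in.
M_n = T(d − a/2) = 374.4 × (28.6 − 2.35) = 9828.0 kip·in.
φM_n = 0.90 × 9828.0 = 8845.2 kip·in.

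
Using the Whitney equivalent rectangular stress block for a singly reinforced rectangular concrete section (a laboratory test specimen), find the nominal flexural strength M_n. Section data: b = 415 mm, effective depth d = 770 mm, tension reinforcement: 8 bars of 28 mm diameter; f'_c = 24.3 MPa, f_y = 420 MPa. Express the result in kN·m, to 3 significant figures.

M_n ≈ 1340 kN·m

A_s = 8 × 616 = 4928 mm².
T = A_s f_y = 4928 × 420 = 2069760 N = 2069.76 kN.
From C = T: a = T/(0.85 f'_c b) = 2069760/(0.85 × 24.3 × 415) = 241.46 mm.
M_n = T(d − a/2) = 2069.76 kN × (770 − 120.73) mm = 1343.83 kN·m.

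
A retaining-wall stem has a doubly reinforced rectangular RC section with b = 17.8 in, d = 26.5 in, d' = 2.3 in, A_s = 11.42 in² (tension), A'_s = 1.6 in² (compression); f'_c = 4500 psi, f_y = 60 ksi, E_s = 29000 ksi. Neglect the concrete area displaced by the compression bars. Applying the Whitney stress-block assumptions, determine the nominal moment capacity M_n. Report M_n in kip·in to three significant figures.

Assume both steels yield.
a = (A_s − A'_s) f_y/(0.85 f'_c b) = (11.42 − 1.6) × 60/(0.85 × 4.5 × 17.8) = 8.654 in.
c = a/β₁ = 8.654/0.825 = 10.490 in; ε'_s = 0.003(c − d')/c = 0.0023 ≥ ε_y = 0.0021, so the compression steel yields.
M_n = (A_s − A'_s) f_y (d − a/2) + A'_s f_y (d − d') = 589.2 × (26.5 − 4.327) + 96 × (26.5 − 2.3) = 13064.3 + 2323.2 = 15387.5 kip·in.

M_n ≈ 15400 kip·in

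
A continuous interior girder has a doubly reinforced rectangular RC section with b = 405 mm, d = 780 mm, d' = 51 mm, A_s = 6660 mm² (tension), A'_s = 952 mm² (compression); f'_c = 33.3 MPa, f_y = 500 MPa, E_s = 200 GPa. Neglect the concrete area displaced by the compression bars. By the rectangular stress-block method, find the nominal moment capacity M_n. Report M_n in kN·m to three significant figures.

M_n ≈ 2220 kN·m

Assume both tension and compression steel yield.
Net tension couple steel: A_s − A'_s = 5708 mm².
a = (A_s − A'_s) f_y / (0.85 f'_c b) = 2854000/(0.85 × 33.3 × 405) = 248.96 mm.
c = a/β₁ = 248.96/0.812 = 306.60 mm; ε'_s = 0.003(c − d')/c = 0.0025 ≥ f_y/E_s = 0.0025, so compression steel does yield.
M_n = (A_s − A'_s) f_y (d − a/2) + A'_s f_y (d − d') = [2854000 × (780 − 124.48) + 476000 × (780 − 51)] × 10⁻⁶ = 1870.85 + 347.00 = 2217.85 kN·m.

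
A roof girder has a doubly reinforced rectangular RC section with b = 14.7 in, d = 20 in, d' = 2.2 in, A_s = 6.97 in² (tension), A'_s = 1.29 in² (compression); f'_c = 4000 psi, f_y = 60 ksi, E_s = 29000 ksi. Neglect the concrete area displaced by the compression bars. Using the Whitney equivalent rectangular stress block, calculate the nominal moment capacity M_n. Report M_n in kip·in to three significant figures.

Assume both steels yield.
a = (A_s − A'_s) f_y/(0.85 f'_c b) = (6.97 − 1.29) × 60/(0.85 × 4 × 14.7) = 6.819 in.
c = a/β₁ = 6.819/0.85 = 8.022 in; ε'_s = 0.003(c − d')/c = 0.0022 ≥ ε_y = 0.0021, so the compression steel yields.
M_n = (A_s − A'_s) f_y (d − a/2) + A'_s f_y (d − d') = 340.8 × (20 − 3.4095) + 77.4 × (20 − 2.2) = 5654.0 + 1377.7 = 7031.7 kip·in.

M_n ≈ 7030 kip·in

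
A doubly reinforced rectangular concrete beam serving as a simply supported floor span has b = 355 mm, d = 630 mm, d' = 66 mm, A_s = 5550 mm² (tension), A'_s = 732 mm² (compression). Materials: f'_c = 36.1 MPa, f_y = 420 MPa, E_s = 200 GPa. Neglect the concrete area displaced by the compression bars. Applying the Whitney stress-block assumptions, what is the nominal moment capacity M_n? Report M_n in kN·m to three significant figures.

Assume both tension and compression steel yield.
Net tension couple steel: A_s − A'_s = 4818 mm².
a = (A_s − A'_s) f_y / (0.85 f'_c b) = 2023560/(0.85 × 36.1 × 355) = 185.76 mm.
c = a/β₁ = 185.76/0.792 = 234.55 mm; ε'_s = 0.003(c − d')/c = 0.0022 ≥ f_y/E_s = 0.0021, so compression steel does yield.
M_n = (A_s − A'_s) f_y (d − a/2) + A'_s f_y (d − d') = [2023560 × (630 − 92.88) + 307440 × (630 − 66)] × 10⁻⁶ = 1086.89 + 173.40 = 1260.29 kN·m.

M_n ≈ 1260 kN·m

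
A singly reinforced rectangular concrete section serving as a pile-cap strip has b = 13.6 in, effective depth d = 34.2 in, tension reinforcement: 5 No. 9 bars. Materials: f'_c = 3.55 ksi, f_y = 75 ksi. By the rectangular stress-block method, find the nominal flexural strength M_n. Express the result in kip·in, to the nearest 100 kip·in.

M_n ≈ 11100 kip·in

A_s = 5 × 1 = 5 in².
T = A_s f_y = 5 × 75 = 375 kips.
a = T/(0.85 f'_c b) = 375/(0.85 × 3.55 × 13.6) = 9.138 in.
M_n = T(d − a/2) = 375 × (34.2 − 4.569) = 11111.6 kip·in.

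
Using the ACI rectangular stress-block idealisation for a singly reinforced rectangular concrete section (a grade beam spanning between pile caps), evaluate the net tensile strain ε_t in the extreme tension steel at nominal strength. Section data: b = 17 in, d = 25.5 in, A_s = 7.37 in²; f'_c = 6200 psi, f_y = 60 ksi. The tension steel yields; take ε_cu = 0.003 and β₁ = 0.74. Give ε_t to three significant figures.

ε_t ≈ 0.00847

a = A_s f_y/(0.85 f'_c b) = 4.936 in.
β₁ = 0.74, so c = a/β₁ = 4.936/0.74 = 6.670 in.
From the linear strain diagram with ε_cu = 0.003: ε_t = 0.003 (d − c)/c = 0.003 × (25.5 − 6.670)/6.670 = 0.00847.
Since ε_t ≥ 0.005, the section is tension-controlled.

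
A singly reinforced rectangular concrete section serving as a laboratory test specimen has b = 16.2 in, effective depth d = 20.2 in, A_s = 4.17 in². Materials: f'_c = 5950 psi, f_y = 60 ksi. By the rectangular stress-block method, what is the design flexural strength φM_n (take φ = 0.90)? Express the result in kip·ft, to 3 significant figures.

φM_n ≈ 350 kip·ft

T = A_s f_y = 4.17 × 60 = 250.2 kips.
a = T/(0.85 f'_c b) = 250.2/(0.85 × 5.95 × 16.2) = 3.054 in.
M_n = T(d − a/2) = 250.2 × (20.2 − 1.527) = 4672.0 kip·in = 4672.0/12 = 389.33 kip·ft.
φM_n = 0.90 × 389.33 = 350.40 kip·ft.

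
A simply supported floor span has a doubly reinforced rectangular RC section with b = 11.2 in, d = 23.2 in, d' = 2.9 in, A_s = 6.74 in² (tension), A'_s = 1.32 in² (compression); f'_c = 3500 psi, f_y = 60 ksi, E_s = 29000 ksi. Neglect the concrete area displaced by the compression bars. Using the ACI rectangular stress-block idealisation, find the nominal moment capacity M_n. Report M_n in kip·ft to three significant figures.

M_n ≈ 630 kip·ft

Assume both steels yield.
a = (A_s − A'_s) f_y/(0.85 f'_c b) = (6.74 − 1.32) × 60/(0.85 × 3.5 × 11.2) = 9.760 in.
c = a/β₁ = 9.760/0.85 = 11.482 in; ε'_s = 0.003(c − d')/c = 0.0022 ≥ ε_y = 0.0021, so the compression steel yields.
M_n = (A_s − A'_s) f_y (d − a/2) + A'_s f_y (d − d') = 325.2 × (23.2 − 4.88) + 79.2 × (23.2 − 2.9) = 5957.7 + 1607.8 = 7565.5 kip·in = 7565.5/12 = 630.46 kip·ft.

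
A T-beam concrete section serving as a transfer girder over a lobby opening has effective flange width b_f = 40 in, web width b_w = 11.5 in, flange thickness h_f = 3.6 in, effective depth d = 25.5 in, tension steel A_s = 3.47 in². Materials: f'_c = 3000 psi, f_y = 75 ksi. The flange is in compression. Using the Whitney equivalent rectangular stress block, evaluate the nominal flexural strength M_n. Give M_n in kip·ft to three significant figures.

Tension: T = A_s f_y = 3.47 × 75 = 260.25 kips.
Try a within the flange: a = T/(0.85 f'_c b_f) = 260.25/(0.85 × 3 × 40) = 2.551 in.
Since a = 2.551 ≤ h_f = 3.6 in, the stress block lies entirely in the flange; analyse as a rectangular beam of width b_f.
M_n = T(d − a/2) = 260.25 × (25.5 − 1.2755) = 6304.4 kip·in.
M_n = 6304.4/12 = 525.37 kip·ft.

M_n ≈ 525 kip·ft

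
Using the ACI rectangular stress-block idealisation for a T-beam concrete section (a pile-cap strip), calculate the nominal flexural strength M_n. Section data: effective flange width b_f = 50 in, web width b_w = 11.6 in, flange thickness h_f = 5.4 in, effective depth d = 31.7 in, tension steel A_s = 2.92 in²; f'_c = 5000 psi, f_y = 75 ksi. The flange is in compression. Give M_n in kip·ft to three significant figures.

Tension: T = A_s f_y = 2.92 × 75 = 219 kips.
Try a within the flange: a = T/(0.85 f'_c b_f) = 219/(0.85 × 5 × 50) = 1.031 in.
Since a = 1.031 ≤ h_f = 5.4 in, the stress block lies entirely in the flange; analyse as a rectangular beam of width b_f.
M_n = T(d − a/2) = 219 × (31.7 − 0.5155) = 6829.4 kip·in.
M_n = 6829.4/12 = 569.12 kip·ft.

M_n ≈ 569 kip·ft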